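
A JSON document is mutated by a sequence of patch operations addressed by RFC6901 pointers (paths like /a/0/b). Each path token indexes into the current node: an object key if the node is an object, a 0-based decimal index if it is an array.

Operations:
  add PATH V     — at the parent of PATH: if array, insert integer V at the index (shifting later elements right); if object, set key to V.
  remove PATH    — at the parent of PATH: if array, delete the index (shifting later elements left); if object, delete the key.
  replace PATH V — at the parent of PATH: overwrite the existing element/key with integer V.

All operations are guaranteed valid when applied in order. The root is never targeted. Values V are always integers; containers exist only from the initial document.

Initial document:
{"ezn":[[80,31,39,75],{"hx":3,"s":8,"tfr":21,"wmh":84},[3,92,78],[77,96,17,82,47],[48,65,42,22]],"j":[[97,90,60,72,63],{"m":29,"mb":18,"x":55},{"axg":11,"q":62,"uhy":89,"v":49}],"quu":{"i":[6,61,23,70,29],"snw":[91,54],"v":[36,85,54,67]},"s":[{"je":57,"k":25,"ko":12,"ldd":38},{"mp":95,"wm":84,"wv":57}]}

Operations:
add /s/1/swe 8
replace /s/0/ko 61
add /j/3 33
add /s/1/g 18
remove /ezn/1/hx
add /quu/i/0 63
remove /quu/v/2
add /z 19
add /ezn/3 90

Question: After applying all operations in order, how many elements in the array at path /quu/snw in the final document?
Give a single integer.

Answer: 2

Derivation:
After op 1 (add /s/1/swe 8): {"ezn":[[80,31,39,75],{"hx":3,"s":8,"tfr":21,"wmh":84},[3,92,78],[77,96,17,82,47],[48,65,42,22]],"j":[[97,90,60,72,63],{"m":29,"mb":18,"x":55},{"axg":11,"q":62,"uhy":89,"v":49}],"quu":{"i":[6,61,23,70,29],"snw":[91,54],"v":[36,85,54,67]},"s":[{"je":57,"k":25,"ko":12,"ldd":38},{"mp":95,"swe":8,"wm":84,"wv":57}]}
After op 2 (replace /s/0/ko 61): {"ezn":[[80,31,39,75],{"hx":3,"s":8,"tfr":21,"wmh":84},[3,92,78],[77,96,17,82,47],[48,65,42,22]],"j":[[97,90,60,72,63],{"m":29,"mb":18,"x":55},{"axg":11,"q":62,"uhy":89,"v":49}],"quu":{"i":[6,61,23,70,29],"snw":[91,54],"v":[36,85,54,67]},"s":[{"je":57,"k":25,"ko":61,"ldd":38},{"mp":95,"swe":8,"wm":84,"wv":57}]}
After op 3 (add /j/3 33): {"ezn":[[80,31,39,75],{"hx":3,"s":8,"tfr":21,"wmh":84},[3,92,78],[77,96,17,82,47],[48,65,42,22]],"j":[[97,90,60,72,63],{"m":29,"mb":18,"x":55},{"axg":11,"q":62,"uhy":89,"v":49},33],"quu":{"i":[6,61,23,70,29],"snw":[91,54],"v":[36,85,54,67]},"s":[{"je":57,"k":25,"ko":61,"ldd":38},{"mp":95,"swe":8,"wm":84,"wv":57}]}
After op 4 (add /s/1/g 18): {"ezn":[[80,31,39,75],{"hx":3,"s":8,"tfr":21,"wmh":84},[3,92,78],[77,96,17,82,47],[48,65,42,22]],"j":[[97,90,60,72,63],{"m":29,"mb":18,"x":55},{"axg":11,"q":62,"uhy":89,"v":49},33],"quu":{"i":[6,61,23,70,29],"snw":[91,54],"v":[36,85,54,67]},"s":[{"je":57,"k":25,"ko":61,"ldd":38},{"g":18,"mp":95,"swe":8,"wm":84,"wv":57}]}
After op 5 (remove /ezn/1/hx): {"ezn":[[80,31,39,75],{"s":8,"tfr":21,"wmh":84},[3,92,78],[77,96,17,82,47],[48,65,42,22]],"j":[[97,90,60,72,63],{"m":29,"mb":18,"x":55},{"axg":11,"q":62,"uhy":89,"v":49},33],"quu":{"i":[6,61,23,70,29],"snw":[91,54],"v":[36,85,54,67]},"s":[{"je":57,"k":25,"ko":61,"ldd":38},{"g":18,"mp":95,"swe":8,"wm":84,"wv":57}]}
After op 6 (add /quu/i/0 63): {"ezn":[[80,31,39,75],{"s":8,"tfr":21,"wmh":84},[3,92,78],[77,96,17,82,47],[48,65,42,22]],"j":[[97,90,60,72,63],{"m":29,"mb":18,"x":55},{"axg":11,"q":62,"uhy":89,"v":49},33],"quu":{"i":[63,6,61,23,70,29],"snw":[91,54],"v":[36,85,54,67]},"s":[{"je":57,"k":25,"ko":61,"ldd":38},{"g":18,"mp":95,"swe":8,"wm":84,"wv":57}]}
After op 7 (remove /quu/v/2): {"ezn":[[80,31,39,75],{"s":8,"tfr":21,"wmh":84},[3,92,78],[77,96,17,82,47],[48,65,42,22]],"j":[[97,90,60,72,63],{"m":29,"mb":18,"x":55},{"axg":11,"q":62,"uhy":89,"v":49},33],"quu":{"i":[63,6,61,23,70,29],"snw":[91,54],"v":[36,85,67]},"s":[{"je":57,"k":25,"ko":61,"ldd":38},{"g":18,"mp":95,"swe":8,"wm":84,"wv":57}]}
After op 8 (add /z 19): {"ezn":[[80,31,39,75],{"s":8,"tfr":21,"wmh":84},[3,92,78],[77,96,17,82,47],[48,65,42,22]],"j":[[97,90,60,72,63],{"m":29,"mb":18,"x":55},{"axg":11,"q":62,"uhy":89,"v":49},33],"quu":{"i":[63,6,61,23,70,29],"snw":[91,54],"v":[36,85,67]},"s":[{"je":57,"k":25,"ko":61,"ldd":38},{"g":18,"mp":95,"swe":8,"wm":84,"wv":57}],"z":19}
After op 9 (add /ezn/3 90): {"ezn":[[80,31,39,75],{"s":8,"tfr":21,"wmh":84},[3,92,78],90,[77,96,17,82,47],[48,65,42,22]],"j":[[97,90,60,72,63],{"m":29,"mb":18,"x":55},{"axg":11,"q":62,"uhy":89,"v":49},33],"quu":{"i":[63,6,61,23,70,29],"snw":[91,54],"v":[36,85,67]},"s":[{"je":57,"k":25,"ko":61,"ldd":38},{"g":18,"mp":95,"swe":8,"wm":84,"wv":57}],"z":19}
Size at path /quu/snw: 2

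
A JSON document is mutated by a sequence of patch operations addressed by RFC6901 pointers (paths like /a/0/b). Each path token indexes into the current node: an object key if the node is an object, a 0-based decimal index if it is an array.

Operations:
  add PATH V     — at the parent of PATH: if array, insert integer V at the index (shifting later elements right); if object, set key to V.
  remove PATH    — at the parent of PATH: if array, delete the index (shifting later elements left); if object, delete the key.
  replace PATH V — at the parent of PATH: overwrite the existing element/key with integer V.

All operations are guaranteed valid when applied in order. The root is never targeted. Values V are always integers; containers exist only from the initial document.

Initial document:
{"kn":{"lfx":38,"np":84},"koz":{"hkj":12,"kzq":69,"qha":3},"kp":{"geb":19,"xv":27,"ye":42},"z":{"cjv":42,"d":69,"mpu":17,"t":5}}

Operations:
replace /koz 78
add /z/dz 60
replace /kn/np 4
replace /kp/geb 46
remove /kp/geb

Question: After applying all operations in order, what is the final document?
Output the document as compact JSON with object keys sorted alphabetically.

After op 1 (replace /koz 78): {"kn":{"lfx":38,"np":84},"koz":78,"kp":{"geb":19,"xv":27,"ye":42},"z":{"cjv":42,"d":69,"mpu":17,"t":5}}
After op 2 (add /z/dz 60): {"kn":{"lfx":38,"np":84},"koz":78,"kp":{"geb":19,"xv":27,"ye":42},"z":{"cjv":42,"d":69,"dz":60,"mpu":17,"t":5}}
After op 3 (replace /kn/np 4): {"kn":{"lfx":38,"np":4},"koz":78,"kp":{"geb":19,"xv":27,"ye":42},"z":{"cjv":42,"d":69,"dz":60,"mpu":17,"t":5}}
After op 4 (replace /kp/geb 46): {"kn":{"lfx":38,"np":4},"koz":78,"kp":{"geb":46,"xv":27,"ye":42},"z":{"cjv":42,"d":69,"dz":60,"mpu":17,"t":5}}
After op 5 (remove /kp/geb): {"kn":{"lfx":38,"np":4},"koz":78,"kp":{"xv":27,"ye":42},"z":{"cjv":42,"d":69,"dz":60,"mpu":17,"t":5}}

Answer: {"kn":{"lfx":38,"np":4},"koz":78,"kp":{"xv":27,"ye":42},"z":{"cjv":42,"d":69,"dz":60,"mpu":17,"t":5}}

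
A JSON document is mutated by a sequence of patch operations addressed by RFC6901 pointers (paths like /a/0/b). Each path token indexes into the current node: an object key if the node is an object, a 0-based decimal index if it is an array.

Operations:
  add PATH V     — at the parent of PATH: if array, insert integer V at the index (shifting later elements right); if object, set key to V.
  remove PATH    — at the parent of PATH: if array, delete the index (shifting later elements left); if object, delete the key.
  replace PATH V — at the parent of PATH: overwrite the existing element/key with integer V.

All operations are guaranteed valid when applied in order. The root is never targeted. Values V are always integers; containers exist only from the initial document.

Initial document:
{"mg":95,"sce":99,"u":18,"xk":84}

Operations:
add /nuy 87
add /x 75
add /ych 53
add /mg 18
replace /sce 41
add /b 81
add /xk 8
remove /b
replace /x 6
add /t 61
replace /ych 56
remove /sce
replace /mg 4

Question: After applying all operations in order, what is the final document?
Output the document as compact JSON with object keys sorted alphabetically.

After op 1 (add /nuy 87): {"mg":95,"nuy":87,"sce":99,"u":18,"xk":84}
After op 2 (add /x 75): {"mg":95,"nuy":87,"sce":99,"u":18,"x":75,"xk":84}
After op 3 (add /ych 53): {"mg":95,"nuy":87,"sce":99,"u":18,"x":75,"xk":84,"ych":53}
After op 4 (add /mg 18): {"mg":18,"nuy":87,"sce":99,"u":18,"x":75,"xk":84,"ych":53}
After op 5 (replace /sce 41): {"mg":18,"nuy":87,"sce":41,"u":18,"x":75,"xk":84,"ych":53}
After op 6 (add /b 81): {"b":81,"mg":18,"nuy":87,"sce":41,"u":18,"x":75,"xk":84,"ych":53}
After op 7 (add /xk 8): {"b":81,"mg":18,"nuy":87,"sce":41,"u":18,"x":75,"xk":8,"ych":53}
After op 8 (remove /b): {"mg":18,"nuy":87,"sce":41,"u":18,"x":75,"xk":8,"ych":53}
After op 9 (replace /x 6): {"mg":18,"nuy":87,"sce":41,"u":18,"x":6,"xk":8,"ych":53}
After op 10 (add /t 61): {"mg":18,"nuy":87,"sce":41,"t":61,"u":18,"x":6,"xk":8,"ych":53}
After op 11 (replace /ych 56): {"mg":18,"nuy":87,"sce":41,"t":61,"u":18,"x":6,"xk":8,"ych":56}
After op 12 (remove /sce): {"mg":18,"nuy":87,"t":61,"u":18,"x":6,"xk":8,"ych":56}
After op 13 (replace /mg 4): {"mg":4,"nuy":87,"t":61,"u":18,"x":6,"xk":8,"ych":56}

Answer: {"mg":4,"nuy":87,"t":61,"u":18,"x":6,"xk":8,"ych":56}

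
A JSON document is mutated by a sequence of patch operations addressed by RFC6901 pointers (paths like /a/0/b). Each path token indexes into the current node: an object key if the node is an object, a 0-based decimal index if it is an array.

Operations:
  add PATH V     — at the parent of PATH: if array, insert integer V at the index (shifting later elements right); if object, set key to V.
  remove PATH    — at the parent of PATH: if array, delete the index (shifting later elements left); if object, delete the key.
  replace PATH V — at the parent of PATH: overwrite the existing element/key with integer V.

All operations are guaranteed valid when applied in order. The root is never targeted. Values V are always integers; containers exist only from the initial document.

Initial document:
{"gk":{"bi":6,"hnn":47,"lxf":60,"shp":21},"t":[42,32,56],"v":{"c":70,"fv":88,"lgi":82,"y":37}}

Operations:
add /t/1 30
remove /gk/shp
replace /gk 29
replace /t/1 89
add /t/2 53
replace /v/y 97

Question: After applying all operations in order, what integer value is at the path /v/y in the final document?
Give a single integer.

Answer: 97

Derivation:
After op 1 (add /t/1 30): {"gk":{"bi":6,"hnn":47,"lxf":60,"shp":21},"t":[42,30,32,56],"v":{"c":70,"fv":88,"lgi":82,"y":37}}
After op 2 (remove /gk/shp): {"gk":{"bi":6,"hnn":47,"lxf":60},"t":[42,30,32,56],"v":{"c":70,"fv":88,"lgi":82,"y":37}}
After op 3 (replace /gk 29): {"gk":29,"t":[42,30,32,56],"v":{"c":70,"fv":88,"lgi":82,"y":37}}
After op 4 (replace /t/1 89): {"gk":29,"t":[42,89,32,56],"v":{"c":70,"fv":88,"lgi":82,"y":37}}
After op 5 (add /t/2 53): {"gk":29,"t":[42,89,53,32,56],"v":{"c":70,"fv":88,"lgi":82,"y":37}}
After op 6 (replace /v/y 97): {"gk":29,"t":[42,89,53,32,56],"v":{"c":70,"fv":88,"lgi":82,"y":97}}
Value at /v/y: 97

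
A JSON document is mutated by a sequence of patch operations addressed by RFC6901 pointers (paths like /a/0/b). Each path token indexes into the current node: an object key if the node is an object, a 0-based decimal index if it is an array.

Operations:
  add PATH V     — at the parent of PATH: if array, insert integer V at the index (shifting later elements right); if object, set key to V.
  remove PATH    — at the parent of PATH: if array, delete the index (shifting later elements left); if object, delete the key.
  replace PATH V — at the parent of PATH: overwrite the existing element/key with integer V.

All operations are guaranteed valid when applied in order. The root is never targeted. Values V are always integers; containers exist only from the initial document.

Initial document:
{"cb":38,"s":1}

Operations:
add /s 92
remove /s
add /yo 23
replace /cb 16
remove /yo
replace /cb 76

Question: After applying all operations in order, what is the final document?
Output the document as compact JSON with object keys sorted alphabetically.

Answer: {"cb":76}

Derivation:
After op 1 (add /s 92): {"cb":38,"s":92}
After op 2 (remove /s): {"cb":38}
After op 3 (add /yo 23): {"cb":38,"yo":23}
After op 4 (replace /cb 16): {"cb":16,"yo":23}
After op 5 (remove /yo): {"cb":16}
After op 6 (replace /cb 76): {"cb":76}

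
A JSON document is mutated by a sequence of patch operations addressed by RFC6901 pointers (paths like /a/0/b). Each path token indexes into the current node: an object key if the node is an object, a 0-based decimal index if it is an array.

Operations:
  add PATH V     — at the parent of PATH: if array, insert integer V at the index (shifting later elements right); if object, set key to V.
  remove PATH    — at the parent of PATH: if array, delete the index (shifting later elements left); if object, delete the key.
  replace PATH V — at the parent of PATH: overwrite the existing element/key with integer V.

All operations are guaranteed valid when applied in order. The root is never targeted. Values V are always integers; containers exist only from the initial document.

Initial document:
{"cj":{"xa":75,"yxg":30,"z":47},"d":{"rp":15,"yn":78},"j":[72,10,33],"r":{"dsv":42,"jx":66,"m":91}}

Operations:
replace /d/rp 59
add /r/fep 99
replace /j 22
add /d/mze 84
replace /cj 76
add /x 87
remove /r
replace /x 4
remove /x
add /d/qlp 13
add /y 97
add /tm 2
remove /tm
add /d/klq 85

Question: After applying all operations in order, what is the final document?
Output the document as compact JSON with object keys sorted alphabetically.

After op 1 (replace /d/rp 59): {"cj":{"xa":75,"yxg":30,"z":47},"d":{"rp":59,"yn":78},"j":[72,10,33],"r":{"dsv":42,"jx":66,"m":91}}
After op 2 (add /r/fep 99): {"cj":{"xa":75,"yxg":30,"z":47},"d":{"rp":59,"yn":78},"j":[72,10,33],"r":{"dsv":42,"fep":99,"jx":66,"m":91}}
After op 3 (replace /j 22): {"cj":{"xa":75,"yxg":30,"z":47},"d":{"rp":59,"yn":78},"j":22,"r":{"dsv":42,"fep":99,"jx":66,"m":91}}
After op 4 (add /d/mze 84): {"cj":{"xa":75,"yxg":30,"z":47},"d":{"mze":84,"rp":59,"yn":78},"j":22,"r":{"dsv":42,"fep":99,"jx":66,"m":91}}
After op 5 (replace /cj 76): {"cj":76,"d":{"mze":84,"rp":59,"yn":78},"j":22,"r":{"dsv":42,"fep":99,"jx":66,"m":91}}
After op 6 (add /x 87): {"cj":76,"d":{"mze":84,"rp":59,"yn":78},"j":22,"r":{"dsv":42,"fep":99,"jx":66,"m":91},"x":87}
After op 7 (remove /r): {"cj":76,"d":{"mze":84,"rp":59,"yn":78},"j":22,"x":87}
After op 8 (replace /x 4): {"cj":76,"d":{"mze":84,"rp":59,"yn":78},"j":22,"x":4}
After op 9 (remove /x): {"cj":76,"d":{"mze":84,"rp":59,"yn":78},"j":22}
After op 10 (add /d/qlp 13): {"cj":76,"d":{"mze":84,"qlp":13,"rp":59,"yn":78},"j":22}
After op 11 (add /y 97): {"cj":76,"d":{"mze":84,"qlp":13,"rp":59,"yn":78},"j":22,"y":97}
After op 12 (add /tm 2): {"cj":76,"d":{"mze":84,"qlp":13,"rp":59,"yn":78},"j":22,"tm":2,"y":97}
After op 13 (remove /tm): {"cj":76,"d":{"mze":84,"qlp":13,"rp":59,"yn":78},"j":22,"y":97}
After op 14 (add /d/klq 85): {"cj":76,"d":{"klq":85,"mze":84,"qlp":13,"rp":59,"yn":78},"j":22,"y":97}

Answer: {"cj":76,"d":{"klq":85,"mze":84,"qlp":13,"rp":59,"yn":78},"j":22,"y":97}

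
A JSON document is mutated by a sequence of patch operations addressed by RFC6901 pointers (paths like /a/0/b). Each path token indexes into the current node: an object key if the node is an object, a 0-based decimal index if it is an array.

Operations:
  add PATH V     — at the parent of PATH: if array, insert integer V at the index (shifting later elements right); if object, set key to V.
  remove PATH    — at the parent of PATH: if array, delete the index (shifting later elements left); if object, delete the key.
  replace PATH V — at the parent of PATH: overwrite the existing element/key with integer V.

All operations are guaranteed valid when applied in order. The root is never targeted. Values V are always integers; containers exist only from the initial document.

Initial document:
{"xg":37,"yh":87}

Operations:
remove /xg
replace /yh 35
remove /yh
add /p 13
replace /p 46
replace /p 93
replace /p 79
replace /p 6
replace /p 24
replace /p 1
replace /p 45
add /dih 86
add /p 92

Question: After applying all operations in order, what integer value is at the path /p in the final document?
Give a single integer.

After op 1 (remove /xg): {"yh":87}
After op 2 (replace /yh 35): {"yh":35}
After op 3 (remove /yh): {}
After op 4 (add /p 13): {"p":13}
After op 5 (replace /p 46): {"p":46}
After op 6 (replace /p 93): {"p":93}
After op 7 (replace /p 79): {"p":79}
After op 8 (replace /p 6): {"p":6}
After op 9 (replace /p 24): {"p":24}
After op 10 (replace /p 1): {"p":1}
After op 11 (replace /p 45): {"p":45}
After op 12 (add /dih 86): {"dih":86,"p":45}
After op 13 (add /p 92): {"dih":86,"p":92}
Value at /p: 92

Answer: 92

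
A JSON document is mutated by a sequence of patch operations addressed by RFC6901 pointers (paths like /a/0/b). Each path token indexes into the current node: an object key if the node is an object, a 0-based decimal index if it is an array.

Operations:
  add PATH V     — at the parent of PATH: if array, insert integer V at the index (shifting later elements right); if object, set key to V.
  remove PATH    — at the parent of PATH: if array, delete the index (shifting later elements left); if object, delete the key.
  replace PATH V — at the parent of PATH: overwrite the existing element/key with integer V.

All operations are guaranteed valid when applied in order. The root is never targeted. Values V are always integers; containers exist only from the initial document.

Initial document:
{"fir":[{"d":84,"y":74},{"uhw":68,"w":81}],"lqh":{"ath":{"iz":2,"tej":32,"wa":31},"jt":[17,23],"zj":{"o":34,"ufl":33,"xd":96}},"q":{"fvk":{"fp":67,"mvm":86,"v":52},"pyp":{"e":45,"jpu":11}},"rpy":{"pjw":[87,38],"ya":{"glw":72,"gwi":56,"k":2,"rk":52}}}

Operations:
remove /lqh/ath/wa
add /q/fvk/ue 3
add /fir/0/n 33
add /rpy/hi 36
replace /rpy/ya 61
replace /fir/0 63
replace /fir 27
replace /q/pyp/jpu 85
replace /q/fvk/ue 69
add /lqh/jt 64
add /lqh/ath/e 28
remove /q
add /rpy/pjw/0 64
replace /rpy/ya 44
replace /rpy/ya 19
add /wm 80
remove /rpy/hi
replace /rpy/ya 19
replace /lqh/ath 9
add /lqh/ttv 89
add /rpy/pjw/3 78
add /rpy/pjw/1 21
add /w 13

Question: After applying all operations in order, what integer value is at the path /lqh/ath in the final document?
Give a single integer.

After op 1 (remove /lqh/ath/wa): {"fir":[{"d":84,"y":74},{"uhw":68,"w":81}],"lqh":{"ath":{"iz":2,"tej":32},"jt":[17,23],"zj":{"o":34,"ufl":33,"xd":96}},"q":{"fvk":{"fp":67,"mvm":86,"v":52},"pyp":{"e":45,"jpu":11}},"rpy":{"pjw":[87,38],"ya":{"glw":72,"gwi":56,"k":2,"rk":52}}}
After op 2 (add /q/fvk/ue 3): {"fir":[{"d":84,"y":74},{"uhw":68,"w":81}],"lqh":{"ath":{"iz":2,"tej":32},"jt":[17,23],"zj":{"o":34,"ufl":33,"xd":96}},"q":{"fvk":{"fp":67,"mvm":86,"ue":3,"v":52},"pyp":{"e":45,"jpu":11}},"rpy":{"pjw":[87,38],"ya":{"glw":72,"gwi":56,"k":2,"rk":52}}}
After op 3 (add /fir/0/n 33): {"fir":[{"d":84,"n":33,"y":74},{"uhw":68,"w":81}],"lqh":{"ath":{"iz":2,"tej":32},"jt":[17,23],"zj":{"o":34,"ufl":33,"xd":96}},"q":{"fvk":{"fp":67,"mvm":86,"ue":3,"v":52},"pyp":{"e":45,"jpu":11}},"rpy":{"pjw":[87,38],"ya":{"glw":72,"gwi":56,"k":2,"rk":52}}}
After op 4 (add /rpy/hi 36): {"fir":[{"d":84,"n":33,"y":74},{"uhw":68,"w":81}],"lqh":{"ath":{"iz":2,"tej":32},"jt":[17,23],"zj":{"o":34,"ufl":33,"xd":96}},"q":{"fvk":{"fp":67,"mvm":86,"ue":3,"v":52},"pyp":{"e":45,"jpu":11}},"rpy":{"hi":36,"pjw":[87,38],"ya":{"glw":72,"gwi":56,"k":2,"rk":52}}}
After op 5 (replace /rpy/ya 61): {"fir":[{"d":84,"n":33,"y":74},{"uhw":68,"w":81}],"lqh":{"ath":{"iz":2,"tej":32},"jt":[17,23],"zj":{"o":34,"ufl":33,"xd":96}},"q":{"fvk":{"fp":67,"mvm":86,"ue":3,"v":52},"pyp":{"e":45,"jpu":11}},"rpy":{"hi":36,"pjw":[87,38],"ya":61}}
After op 6 (replace /fir/0 63): {"fir":[63,{"uhw":68,"w":81}],"lqh":{"ath":{"iz":2,"tej":32},"jt":[17,23],"zj":{"o":34,"ufl":33,"xd":96}},"q":{"fvk":{"fp":67,"mvm":86,"ue":3,"v":52},"pyp":{"e":45,"jpu":11}},"rpy":{"hi":36,"pjw":[87,38],"ya":61}}
After op 7 (replace /fir 27): {"fir":27,"lqh":{"ath":{"iz":2,"tej":32},"jt":[17,23],"zj":{"o":34,"ufl":33,"xd":96}},"q":{"fvk":{"fp":67,"mvm":86,"ue":3,"v":52},"pyp":{"e":45,"jpu":11}},"rpy":{"hi":36,"pjw":[87,38],"ya":61}}
After op 8 (replace /q/pyp/jpu 85): {"fir":27,"lqh":{"ath":{"iz":2,"tej":32},"jt":[17,23],"zj":{"o":34,"ufl":33,"xd":96}},"q":{"fvk":{"fp":67,"mvm":86,"ue":3,"v":52},"pyp":{"e":45,"jpu":85}},"rpy":{"hi":36,"pjw":[87,38],"ya":61}}
After op 9 (replace /q/fvk/ue 69): {"fir":27,"lqh":{"ath":{"iz":2,"tej":32},"jt":[17,23],"zj":{"o":34,"ufl":33,"xd":96}},"q":{"fvk":{"fp":67,"mvm":86,"ue":69,"v":52},"pyp":{"e":45,"jpu":85}},"rpy":{"hi":36,"pjw":[87,38],"ya":61}}
After op 10 (add /lqh/jt 64): {"fir":27,"lqh":{"ath":{"iz":2,"tej":32},"jt":64,"zj":{"o":34,"ufl":33,"xd":96}},"q":{"fvk":{"fp":67,"mvm":86,"ue":69,"v":52},"pyp":{"e":45,"jpu":85}},"rpy":{"hi":36,"pjw":[87,38],"ya":61}}
After op 11 (add /lqh/ath/e 28): {"fir":27,"lqh":{"ath":{"e":28,"iz":2,"tej":32},"jt":64,"zj":{"o":34,"ufl":33,"xd":96}},"q":{"fvk":{"fp":67,"mvm":86,"ue":69,"v":52},"pyp":{"e":45,"jpu":85}},"rpy":{"hi":36,"pjw":[87,38],"ya":61}}
After op 12 (remove /q): {"fir":27,"lqh":{"ath":{"e":28,"iz":2,"tej":32},"jt":64,"zj":{"o":34,"ufl":33,"xd":96}},"rpy":{"hi":36,"pjw":[87,38],"ya":61}}
After op 13 (add /rpy/pjw/0 64): {"fir":27,"lqh":{"ath":{"e":28,"iz":2,"tej":32},"jt":64,"zj":{"o":34,"ufl":33,"xd":96}},"rpy":{"hi":36,"pjw":[64,87,38],"ya":61}}
After op 14 (replace /rpy/ya 44): {"fir":27,"lqh":{"ath":{"e":28,"iz":2,"tej":32},"jt":64,"zj":{"o":34,"ufl":33,"xd":96}},"rpy":{"hi":36,"pjw":[64,87,38],"ya":44}}
After op 15 (replace /rpy/ya 19): {"fir":27,"lqh":{"ath":{"e":28,"iz":2,"tej":32},"jt":64,"zj":{"o":34,"ufl":33,"xd":96}},"rpy":{"hi":36,"pjw":[64,87,38],"ya":19}}
After op 16 (add /wm 80): {"fir":27,"lqh":{"ath":{"e":28,"iz":2,"tej":32},"jt":64,"zj":{"o":34,"ufl":33,"xd":96}},"rpy":{"hi":36,"pjw":[64,87,38],"ya":19},"wm":80}
After op 17 (remove /rpy/hi): {"fir":27,"lqh":{"ath":{"e":28,"iz":2,"tej":32},"jt":64,"zj":{"o":34,"ufl":33,"xd":96}},"rpy":{"pjw":[64,87,38],"ya":19},"wm":80}
After op 18 (replace /rpy/ya 19): {"fir":27,"lqh":{"ath":{"e":28,"iz":2,"tej":32},"jt":64,"zj":{"o":34,"ufl":33,"xd":96}},"rpy":{"pjw":[64,87,38],"ya":19},"wm":80}
After op 19 (replace /lqh/ath 9): {"fir":27,"lqh":{"ath":9,"jt":64,"zj":{"o":34,"ufl":33,"xd":96}},"rpy":{"pjw":[64,87,38],"ya":19},"wm":80}
After op 20 (add /lqh/ttv 89): {"fir":27,"lqh":{"ath":9,"jt":64,"ttv":89,"zj":{"o":34,"ufl":33,"xd":96}},"rpy":{"pjw":[64,87,38],"ya":19},"wm":80}
After op 21 (add /rpy/pjw/3 78): {"fir":27,"lqh":{"ath":9,"jt":64,"ttv":89,"zj":{"o":34,"ufl":33,"xd":96}},"rpy":{"pjw":[64,87,38,78],"ya":19},"wm":80}
After op 22 (add /rpy/pjw/1 21): {"fir":27,"lqh":{"ath":9,"jt":64,"ttv":89,"zj":{"o":34,"ufl":33,"xd":96}},"rpy":{"pjw":[64,21,87,38,78],"ya":19},"wm":80}
After op 23 (add /w 13): {"fir":27,"lqh":{"ath":9,"jt":64,"ttv":89,"zj":{"o":34,"ufl":33,"xd":96}},"rpy":{"pjw":[64,21,87,38,78],"ya":19},"w":13,"wm":80}
Value at /lqh/ath: 9

Answer: 9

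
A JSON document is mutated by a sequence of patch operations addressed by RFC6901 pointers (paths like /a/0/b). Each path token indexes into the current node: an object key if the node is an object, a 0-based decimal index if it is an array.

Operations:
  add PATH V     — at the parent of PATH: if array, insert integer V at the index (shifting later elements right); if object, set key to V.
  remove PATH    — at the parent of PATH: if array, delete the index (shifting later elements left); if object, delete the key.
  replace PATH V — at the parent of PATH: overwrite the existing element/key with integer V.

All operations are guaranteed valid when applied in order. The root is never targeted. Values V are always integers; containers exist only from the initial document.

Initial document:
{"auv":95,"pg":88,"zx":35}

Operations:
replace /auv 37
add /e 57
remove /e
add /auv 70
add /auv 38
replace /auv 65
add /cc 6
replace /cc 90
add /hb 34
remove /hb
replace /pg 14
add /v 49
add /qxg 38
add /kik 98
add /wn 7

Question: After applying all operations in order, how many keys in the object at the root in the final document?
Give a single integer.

Answer: 8

Derivation:
After op 1 (replace /auv 37): {"auv":37,"pg":88,"zx":35}
After op 2 (add /e 57): {"auv":37,"e":57,"pg":88,"zx":35}
After op 3 (remove /e): {"auv":37,"pg":88,"zx":35}
After op 4 (add /auv 70): {"auv":70,"pg":88,"zx":35}
After op 5 (add /auv 38): {"auv":38,"pg":88,"zx":35}
After op 6 (replace /auv 65): {"auv":65,"pg":88,"zx":35}
After op 7 (add /cc 6): {"auv":65,"cc":6,"pg":88,"zx":35}
After op 8 (replace /cc 90): {"auv":65,"cc":90,"pg":88,"zx":35}
After op 9 (add /hb 34): {"auv":65,"cc":90,"hb":34,"pg":88,"zx":35}
After op 10 (remove /hb): {"auv":65,"cc":90,"pg":88,"zx":35}
After op 11 (replace /pg 14): {"auv":65,"cc":90,"pg":14,"zx":35}
After op 12 (add /v 49): {"auv":65,"cc":90,"pg":14,"v":49,"zx":35}
After op 13 (add /qxg 38): {"auv":65,"cc":90,"pg":14,"qxg":38,"v":49,"zx":35}
After op 14 (add /kik 98): {"auv":65,"cc":90,"kik":98,"pg":14,"qxg":38,"v":49,"zx":35}
After op 15 (add /wn 7): {"auv":65,"cc":90,"kik":98,"pg":14,"qxg":38,"v":49,"wn":7,"zx":35}
Size at the root: 8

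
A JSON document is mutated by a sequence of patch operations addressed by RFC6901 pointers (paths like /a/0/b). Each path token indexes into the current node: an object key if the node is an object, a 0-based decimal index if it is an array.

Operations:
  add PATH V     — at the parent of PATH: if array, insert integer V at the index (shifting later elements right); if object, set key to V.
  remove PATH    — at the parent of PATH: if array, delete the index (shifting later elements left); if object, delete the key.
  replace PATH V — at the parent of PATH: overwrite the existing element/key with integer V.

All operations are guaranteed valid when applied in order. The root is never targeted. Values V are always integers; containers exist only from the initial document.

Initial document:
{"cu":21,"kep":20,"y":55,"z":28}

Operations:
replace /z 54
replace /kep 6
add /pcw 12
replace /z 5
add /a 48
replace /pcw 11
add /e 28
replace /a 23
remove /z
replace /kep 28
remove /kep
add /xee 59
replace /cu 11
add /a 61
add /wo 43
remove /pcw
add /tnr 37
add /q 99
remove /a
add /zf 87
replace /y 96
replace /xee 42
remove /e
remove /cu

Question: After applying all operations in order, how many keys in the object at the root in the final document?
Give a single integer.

Answer: 6

Derivation:
After op 1 (replace /z 54): {"cu":21,"kep":20,"y":55,"z":54}
After op 2 (replace /kep 6): {"cu":21,"kep":6,"y":55,"z":54}
After op 3 (add /pcw 12): {"cu":21,"kep":6,"pcw":12,"y":55,"z":54}
After op 4 (replace /z 5): {"cu":21,"kep":6,"pcw":12,"y":55,"z":5}
After op 5 (add /a 48): {"a":48,"cu":21,"kep":6,"pcw":12,"y":55,"z":5}
After op 6 (replace /pcw 11): {"a":48,"cu":21,"kep":6,"pcw":11,"y":55,"z":5}
After op 7 (add /e 28): {"a":48,"cu":21,"e":28,"kep":6,"pcw":11,"y":55,"z":5}
After op 8 (replace /a 23): {"a":23,"cu":21,"e":28,"kep":6,"pcw":11,"y":55,"z":5}
After op 9 (remove /z): {"a":23,"cu":21,"e":28,"kep":6,"pcw":11,"y":55}
After op 10 (replace /kep 28): {"a":23,"cu":21,"e":28,"kep":28,"pcw":11,"y":55}
After op 11 (remove /kep): {"a":23,"cu":21,"e":28,"pcw":11,"y":55}
After op 12 (add /xee 59): {"a":23,"cu":21,"e":28,"pcw":11,"xee":59,"y":55}
After op 13 (replace /cu 11): {"a":23,"cu":11,"e":28,"pcw":11,"xee":59,"y":55}
After op 14 (add /a 61): {"a":61,"cu":11,"e":28,"pcw":11,"xee":59,"y":55}
After op 15 (add /wo 43): {"a":61,"cu":11,"e":28,"pcw":11,"wo":43,"xee":59,"y":55}
After op 16 (remove /pcw): {"a":61,"cu":11,"e":28,"wo":43,"xee":59,"y":55}
After op 17 (add /tnr 37): {"a":61,"cu":11,"e":28,"tnr":37,"wo":43,"xee":59,"y":55}
After op 18 (add /q 99): {"a":61,"cu":11,"e":28,"q":99,"tnr":37,"wo":43,"xee":59,"y":55}
After op 19 (remove /a): {"cu":11,"e":28,"q":99,"tnr":37,"wo":43,"xee":59,"y":55}
After op 20 (add /zf 87): {"cu":11,"e":28,"q":99,"tnr":37,"wo":43,"xee":59,"y":55,"zf":87}
After op 21 (replace /y 96): {"cu":11,"e":28,"q":99,"tnr":37,"wo":43,"xee":59,"y":96,"zf":87}
After op 22 (replace /xee 42): {"cu":11,"e":28,"q":99,"tnr":37,"wo":43,"xee":42,"y":96,"zf":87}
After op 23 (remove /e): {"cu":11,"q":99,"tnr":37,"wo":43,"xee":42,"y":96,"zf":87}
After op 24 (remove /cu): {"q":99,"tnr":37,"wo":43,"xee":42,"y":96,"zf":87}
Size at the root: 6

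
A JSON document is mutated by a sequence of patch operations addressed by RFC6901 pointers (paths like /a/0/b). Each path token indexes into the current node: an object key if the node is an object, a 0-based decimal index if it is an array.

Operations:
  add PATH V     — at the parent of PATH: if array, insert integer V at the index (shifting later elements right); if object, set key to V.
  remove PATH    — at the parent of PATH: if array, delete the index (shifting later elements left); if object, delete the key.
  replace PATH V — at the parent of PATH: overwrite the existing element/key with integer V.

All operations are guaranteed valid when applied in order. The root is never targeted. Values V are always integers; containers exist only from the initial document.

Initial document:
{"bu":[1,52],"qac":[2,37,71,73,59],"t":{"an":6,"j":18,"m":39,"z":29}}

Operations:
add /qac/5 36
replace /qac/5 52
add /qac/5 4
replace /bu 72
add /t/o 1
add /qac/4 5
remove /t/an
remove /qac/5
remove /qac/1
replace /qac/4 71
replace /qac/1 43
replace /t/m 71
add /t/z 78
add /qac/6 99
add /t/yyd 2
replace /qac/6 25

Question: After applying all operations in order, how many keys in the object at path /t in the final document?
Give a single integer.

Answer: 5

Derivation:
After op 1 (add /qac/5 36): {"bu":[1,52],"qac":[2,37,71,73,59,36],"t":{"an":6,"j":18,"m":39,"z":29}}
After op 2 (replace /qac/5 52): {"bu":[1,52],"qac":[2,37,71,73,59,52],"t":{"an":6,"j":18,"m":39,"z":29}}
After op 3 (add /qac/5 4): {"bu":[1,52],"qac":[2,37,71,73,59,4,52],"t":{"an":6,"j":18,"m":39,"z":29}}
After op 4 (replace /bu 72): {"bu":72,"qac":[2,37,71,73,59,4,52],"t":{"an":6,"j":18,"m":39,"z":29}}
After op 5 (add /t/o 1): {"bu":72,"qac":[2,37,71,73,59,4,52],"t":{"an":6,"j":18,"m":39,"o":1,"z":29}}
After op 6 (add /qac/4 5): {"bu":72,"qac":[2,37,71,73,5,59,4,52],"t":{"an":6,"j":18,"m":39,"o":1,"z":29}}
After op 7 (remove /t/an): {"bu":72,"qac":[2,37,71,73,5,59,4,52],"t":{"j":18,"m":39,"o":1,"z":29}}
After op 8 (remove /qac/5): {"bu":72,"qac":[2,37,71,73,5,4,52],"t":{"j":18,"m":39,"o":1,"z":29}}
After op 9 (remove /qac/1): {"bu":72,"qac":[2,71,73,5,4,52],"t":{"j":18,"m":39,"o":1,"z":29}}
After op 10 (replace /qac/4 71): {"bu":72,"qac":[2,71,73,5,71,52],"t":{"j":18,"m":39,"o":1,"z":29}}
After op 11 (replace /qac/1 43): {"bu":72,"qac":[2,43,73,5,71,52],"t":{"j":18,"m":39,"o":1,"z":29}}
After op 12 (replace /t/m 71): {"bu":72,"qac":[2,43,73,5,71,52],"t":{"j":18,"m":71,"o":1,"z":29}}
After op 13 (add /t/z 78): {"bu":72,"qac":[2,43,73,5,71,52],"t":{"j":18,"m":71,"o":1,"z":78}}
After op 14 (add /qac/6 99): {"bu":72,"qac":[2,43,73,5,71,52,99],"t":{"j":18,"m":71,"o":1,"z":78}}
After op 15 (add /t/yyd 2): {"bu":72,"qac":[2,43,73,5,71,52,99],"t":{"j":18,"m":71,"o":1,"yyd":2,"z":78}}
After op 16 (replace /qac/6 25): {"bu":72,"qac":[2,43,73,5,71,52,25],"t":{"j":18,"m":71,"o":1,"yyd":2,"z":78}}
Size at path /t: 5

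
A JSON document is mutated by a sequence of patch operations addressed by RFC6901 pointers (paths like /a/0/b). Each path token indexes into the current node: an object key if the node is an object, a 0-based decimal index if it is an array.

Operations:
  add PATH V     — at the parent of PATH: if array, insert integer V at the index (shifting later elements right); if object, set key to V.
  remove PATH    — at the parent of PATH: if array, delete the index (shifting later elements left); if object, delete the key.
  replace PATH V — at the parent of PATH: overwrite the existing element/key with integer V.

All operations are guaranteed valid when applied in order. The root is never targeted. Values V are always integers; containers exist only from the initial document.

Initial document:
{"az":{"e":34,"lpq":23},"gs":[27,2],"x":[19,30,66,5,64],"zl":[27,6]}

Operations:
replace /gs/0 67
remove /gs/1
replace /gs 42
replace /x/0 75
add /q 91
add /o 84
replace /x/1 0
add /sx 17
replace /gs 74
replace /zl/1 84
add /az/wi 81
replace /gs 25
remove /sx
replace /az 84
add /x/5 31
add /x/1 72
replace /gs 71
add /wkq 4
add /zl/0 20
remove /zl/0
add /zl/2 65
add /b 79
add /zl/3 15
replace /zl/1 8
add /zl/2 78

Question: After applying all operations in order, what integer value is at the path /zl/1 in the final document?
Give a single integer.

Answer: 8

Derivation:
After op 1 (replace /gs/0 67): {"az":{"e":34,"lpq":23},"gs":[67,2],"x":[19,30,66,5,64],"zl":[27,6]}
After op 2 (remove /gs/1): {"az":{"e":34,"lpq":23},"gs":[67],"x":[19,30,66,5,64],"zl":[27,6]}
After op 3 (replace /gs 42): {"az":{"e":34,"lpq":23},"gs":42,"x":[19,30,66,5,64],"zl":[27,6]}
After op 4 (replace /x/0 75): {"az":{"e":34,"lpq":23},"gs":42,"x":[75,30,66,5,64],"zl":[27,6]}
After op 5 (add /q 91): {"az":{"e":34,"lpq":23},"gs":42,"q":91,"x":[75,30,66,5,64],"zl":[27,6]}
After op 6 (add /o 84): {"az":{"e":34,"lpq":23},"gs":42,"o":84,"q":91,"x":[75,30,66,5,64],"zl":[27,6]}
After op 7 (replace /x/1 0): {"az":{"e":34,"lpq":23},"gs":42,"o":84,"q":91,"x":[75,0,66,5,64],"zl":[27,6]}
After op 8 (add /sx 17): {"az":{"e":34,"lpq":23},"gs":42,"o":84,"q":91,"sx":17,"x":[75,0,66,5,64],"zl":[27,6]}
After op 9 (replace /gs 74): {"az":{"e":34,"lpq":23},"gs":74,"o":84,"q":91,"sx":17,"x":[75,0,66,5,64],"zl":[27,6]}
After op 10 (replace /zl/1 84): {"az":{"e":34,"lpq":23},"gs":74,"o":84,"q":91,"sx":17,"x":[75,0,66,5,64],"zl":[27,84]}
After op 11 (add /az/wi 81): {"az":{"e":34,"lpq":23,"wi":81},"gs":74,"o":84,"q":91,"sx":17,"x":[75,0,66,5,64],"zl":[27,84]}
After op 12 (replace /gs 25): {"az":{"e":34,"lpq":23,"wi":81},"gs":25,"o":84,"q":91,"sx":17,"x":[75,0,66,5,64],"zl":[27,84]}
After op 13 (remove /sx): {"az":{"e":34,"lpq":23,"wi":81},"gs":25,"o":84,"q":91,"x":[75,0,66,5,64],"zl":[27,84]}
After op 14 (replace /az 84): {"az":84,"gs":25,"o":84,"q":91,"x":[75,0,66,5,64],"zl":[27,84]}
After op 15 (add /x/5 31): {"az":84,"gs":25,"o":84,"q":91,"x":[75,0,66,5,64,31],"zl":[27,84]}
After op 16 (add /x/1 72): {"az":84,"gs":25,"o":84,"q":91,"x":[75,72,0,66,5,64,31],"zl":[27,84]}
After op 17 (replace /gs 71): {"az":84,"gs":71,"o":84,"q":91,"x":[75,72,0,66,5,64,31],"zl":[27,84]}
After op 18 (add /wkq 4): {"az":84,"gs":71,"o":84,"q":91,"wkq":4,"x":[75,72,0,66,5,64,31],"zl":[27,84]}
After op 19 (add /zl/0 20): {"az":84,"gs":71,"o":84,"q":91,"wkq":4,"x":[75,72,0,66,5,64,31],"zl":[20,27,84]}
After op 20 (remove /zl/0): {"az":84,"gs":71,"o":84,"q":91,"wkq":4,"x":[75,72,0,66,5,64,31],"zl":[27,84]}
After op 21 (add /zl/2 65): {"az":84,"gs":71,"o":84,"q":91,"wkq":4,"x":[75,72,0,66,5,64,31],"zl":[27,84,65]}
After op 22 (add /b 79): {"az":84,"b":79,"gs":71,"o":84,"q":91,"wkq":4,"x":[75,72,0,66,5,64,31],"zl":[27,84,65]}
After op 23 (add /zl/3 15): {"az":84,"b":79,"gs":71,"o":84,"q":91,"wkq":4,"x":[75,72,0,66,5,64,31],"zl":[27,84,65,15]}
After op 24 (replace /zl/1 8): {"az":84,"b":79,"gs":71,"o":84,"q":91,"wkq":4,"x":[75,72,0,66,5,64,31],"zl":[27,8,65,15]}
After op 25 (add /zl/2 78): {"az":84,"b":79,"gs":71,"o":84,"q":91,"wkq":4,"x":[75,72,0,66,5,64,31],"zl":[27,8,78,65,15]}
Value at /zl/1: 8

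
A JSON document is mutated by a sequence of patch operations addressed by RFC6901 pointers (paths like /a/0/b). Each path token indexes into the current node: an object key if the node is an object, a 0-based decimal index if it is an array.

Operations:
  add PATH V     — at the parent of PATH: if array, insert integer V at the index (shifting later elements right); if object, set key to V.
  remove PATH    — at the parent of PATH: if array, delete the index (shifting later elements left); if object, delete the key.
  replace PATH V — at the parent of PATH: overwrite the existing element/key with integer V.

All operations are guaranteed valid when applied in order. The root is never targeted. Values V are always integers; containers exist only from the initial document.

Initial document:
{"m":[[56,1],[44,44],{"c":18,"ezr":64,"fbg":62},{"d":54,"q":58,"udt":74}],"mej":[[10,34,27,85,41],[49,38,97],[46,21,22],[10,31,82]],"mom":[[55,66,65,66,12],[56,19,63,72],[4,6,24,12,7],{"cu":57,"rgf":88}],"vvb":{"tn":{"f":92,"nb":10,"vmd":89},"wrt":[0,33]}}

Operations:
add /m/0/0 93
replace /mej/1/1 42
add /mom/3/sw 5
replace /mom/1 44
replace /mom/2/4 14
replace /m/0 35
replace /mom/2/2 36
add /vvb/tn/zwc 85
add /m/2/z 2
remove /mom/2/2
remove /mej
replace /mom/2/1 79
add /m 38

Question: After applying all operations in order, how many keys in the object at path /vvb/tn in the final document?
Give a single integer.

Answer: 4

Derivation:
After op 1 (add /m/0/0 93): {"m":[[93,56,1],[44,44],{"c":18,"ezr":64,"fbg":62},{"d":54,"q":58,"udt":74}],"mej":[[10,34,27,85,41],[49,38,97],[46,21,22],[10,31,82]],"mom":[[55,66,65,66,12],[56,19,63,72],[4,6,24,12,7],{"cu":57,"rgf":88}],"vvb":{"tn":{"f":92,"nb":10,"vmd":89},"wrt":[0,33]}}
After op 2 (replace /mej/1/1 42): {"m":[[93,56,1],[44,44],{"c":18,"ezr":64,"fbg":62},{"d":54,"q":58,"udt":74}],"mej":[[10,34,27,85,41],[49,42,97],[46,21,22],[10,31,82]],"mom":[[55,66,65,66,12],[56,19,63,72],[4,6,24,12,7],{"cu":57,"rgf":88}],"vvb":{"tn":{"f":92,"nb":10,"vmd":89},"wrt":[0,33]}}
After op 3 (add /mom/3/sw 5): {"m":[[93,56,1],[44,44],{"c":18,"ezr":64,"fbg":62},{"d":54,"q":58,"udt":74}],"mej":[[10,34,27,85,41],[49,42,97],[46,21,22],[10,31,82]],"mom":[[55,66,65,66,12],[56,19,63,72],[4,6,24,12,7],{"cu":57,"rgf":88,"sw":5}],"vvb":{"tn":{"f":92,"nb":10,"vmd":89},"wrt":[0,33]}}
After op 4 (replace /mom/1 44): {"m":[[93,56,1],[44,44],{"c":18,"ezr":64,"fbg":62},{"d":54,"q":58,"udt":74}],"mej":[[10,34,27,85,41],[49,42,97],[46,21,22],[10,31,82]],"mom":[[55,66,65,66,12],44,[4,6,24,12,7],{"cu":57,"rgf":88,"sw":5}],"vvb":{"tn":{"f":92,"nb":10,"vmd":89},"wrt":[0,33]}}
After op 5 (replace /mom/2/4 14): {"m":[[93,56,1],[44,44],{"c":18,"ezr":64,"fbg":62},{"d":54,"q":58,"udt":74}],"mej":[[10,34,27,85,41],[49,42,97],[46,21,22],[10,31,82]],"mom":[[55,66,65,66,12],44,[4,6,24,12,14],{"cu":57,"rgf":88,"sw":5}],"vvb":{"tn":{"f":92,"nb":10,"vmd":89},"wrt":[0,33]}}
After op 6 (replace /m/0 35): {"m":[35,[44,44],{"c":18,"ezr":64,"fbg":62},{"d":54,"q":58,"udt":74}],"mej":[[10,34,27,85,41],[49,42,97],[46,21,22],[10,31,82]],"mom":[[55,66,65,66,12],44,[4,6,24,12,14],{"cu":57,"rgf":88,"sw":5}],"vvb":{"tn":{"f":92,"nb":10,"vmd":89},"wrt":[0,33]}}
After op 7 (replace /mom/2/2 36): {"m":[35,[44,44],{"c":18,"ezr":64,"fbg":62},{"d":54,"q":58,"udt":74}],"mej":[[10,34,27,85,41],[49,42,97],[46,21,22],[10,31,82]],"mom":[[55,66,65,66,12],44,[4,6,36,12,14],{"cu":57,"rgf":88,"sw":5}],"vvb":{"tn":{"f":92,"nb":10,"vmd":89},"wrt":[0,33]}}
After op 8 (add /vvb/tn/zwc 85): {"m":[35,[44,44],{"c":18,"ezr":64,"fbg":62},{"d":54,"q":58,"udt":74}],"mej":[[10,34,27,85,41],[49,42,97],[46,21,22],[10,31,82]],"mom":[[55,66,65,66,12],44,[4,6,36,12,14],{"cu":57,"rgf":88,"sw":5}],"vvb":{"tn":{"f":92,"nb":10,"vmd":89,"zwc":85},"wrt":[0,33]}}
After op 9 (add /m/2/z 2): {"m":[35,[44,44],{"c":18,"ezr":64,"fbg":62,"z":2},{"d":54,"q":58,"udt":74}],"mej":[[10,34,27,85,41],[49,42,97],[46,21,22],[10,31,82]],"mom":[[55,66,65,66,12],44,[4,6,36,12,14],{"cu":57,"rgf":88,"sw":5}],"vvb":{"tn":{"f":92,"nb":10,"vmd":89,"zwc":85},"wrt":[0,33]}}
After op 10 (remove /mom/2/2): {"m":[35,[44,44],{"c":18,"ezr":64,"fbg":62,"z":2},{"d":54,"q":58,"udt":74}],"mej":[[10,34,27,85,41],[49,42,97],[46,21,22],[10,31,82]],"mom":[[55,66,65,66,12],44,[4,6,12,14],{"cu":57,"rgf":88,"sw":5}],"vvb":{"tn":{"f":92,"nb":10,"vmd":89,"zwc":85},"wrt":[0,33]}}
After op 11 (remove /mej): {"m":[35,[44,44],{"c":18,"ezr":64,"fbg":62,"z":2},{"d":54,"q":58,"udt":74}],"mom":[[55,66,65,66,12],44,[4,6,12,14],{"cu":57,"rgf":88,"sw":5}],"vvb":{"tn":{"f":92,"nb":10,"vmd":89,"zwc":85},"wrt":[0,33]}}
After op 12 (replace /mom/2/1 79): {"m":[35,[44,44],{"c":18,"ezr":64,"fbg":62,"z":2},{"d":54,"q":58,"udt":74}],"mom":[[55,66,65,66,12],44,[4,79,12,14],{"cu":57,"rgf":88,"sw":5}],"vvb":{"tn":{"f":92,"nb":10,"vmd":89,"zwc":85},"wrt":[0,33]}}
After op 13 (add /m 38): {"m":38,"mom":[[55,66,65,66,12],44,[4,79,12,14],{"cu":57,"rgf":88,"sw":5}],"vvb":{"tn":{"f":92,"nb":10,"vmd":89,"zwc":85},"wrt":[0,33]}}
Size at path /vvb/tn: 4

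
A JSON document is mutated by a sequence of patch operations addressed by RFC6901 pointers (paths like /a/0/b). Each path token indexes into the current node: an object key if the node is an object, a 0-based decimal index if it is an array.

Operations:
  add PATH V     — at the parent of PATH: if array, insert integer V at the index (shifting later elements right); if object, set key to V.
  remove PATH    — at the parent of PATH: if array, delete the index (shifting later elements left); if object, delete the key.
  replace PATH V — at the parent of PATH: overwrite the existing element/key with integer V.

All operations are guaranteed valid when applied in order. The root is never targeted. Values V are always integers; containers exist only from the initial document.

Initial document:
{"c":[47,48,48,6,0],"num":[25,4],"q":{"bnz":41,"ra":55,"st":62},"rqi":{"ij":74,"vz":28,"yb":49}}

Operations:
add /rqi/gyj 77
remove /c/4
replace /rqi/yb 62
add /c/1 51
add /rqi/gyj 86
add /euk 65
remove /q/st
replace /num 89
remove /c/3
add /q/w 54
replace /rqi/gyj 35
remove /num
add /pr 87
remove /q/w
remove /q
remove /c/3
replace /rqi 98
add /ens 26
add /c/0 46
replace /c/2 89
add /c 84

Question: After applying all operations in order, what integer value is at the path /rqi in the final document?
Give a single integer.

Answer: 98

Derivation:
After op 1 (add /rqi/gyj 77): {"c":[47,48,48,6,0],"num":[25,4],"q":{"bnz":41,"ra":55,"st":62},"rqi":{"gyj":77,"ij":74,"vz":28,"yb":49}}
After op 2 (remove /c/4): {"c":[47,48,48,6],"num":[25,4],"q":{"bnz":41,"ra":55,"st":62},"rqi":{"gyj":77,"ij":74,"vz":28,"yb":49}}
After op 3 (replace /rqi/yb 62): {"c":[47,48,48,6],"num":[25,4],"q":{"bnz":41,"ra":55,"st":62},"rqi":{"gyj":77,"ij":74,"vz":28,"yb":62}}
After op 4 (add /c/1 51): {"c":[47,51,48,48,6],"num":[25,4],"q":{"bnz":41,"ra":55,"st":62},"rqi":{"gyj":77,"ij":74,"vz":28,"yb":62}}
After op 5 (add /rqi/gyj 86): {"c":[47,51,48,48,6],"num":[25,4],"q":{"bnz":41,"ra":55,"st":62},"rqi":{"gyj":86,"ij":74,"vz":28,"yb":62}}
After op 6 (add /euk 65): {"c":[47,51,48,48,6],"euk":65,"num":[25,4],"q":{"bnz":41,"ra":55,"st":62},"rqi":{"gyj":86,"ij":74,"vz":28,"yb":62}}
After op 7 (remove /q/st): {"c":[47,51,48,48,6],"euk":65,"num":[25,4],"q":{"bnz":41,"ra":55},"rqi":{"gyj":86,"ij":74,"vz":28,"yb":62}}
After op 8 (replace /num 89): {"c":[47,51,48,48,6],"euk":65,"num":89,"q":{"bnz":41,"ra":55},"rqi":{"gyj":86,"ij":74,"vz":28,"yb":62}}
After op 9 (remove /c/3): {"c":[47,51,48,6],"euk":65,"num":89,"q":{"bnz":41,"ra":55},"rqi":{"gyj":86,"ij":74,"vz":28,"yb":62}}
After op 10 (add /q/w 54): {"c":[47,51,48,6],"euk":65,"num":89,"q":{"bnz":41,"ra":55,"w":54},"rqi":{"gyj":86,"ij":74,"vz":28,"yb":62}}
After op 11 (replace /rqi/gyj 35): {"c":[47,51,48,6],"euk":65,"num":89,"q":{"bnz":41,"ra":55,"w":54},"rqi":{"gyj":35,"ij":74,"vz":28,"yb":62}}
After op 12 (remove /num): {"c":[47,51,48,6],"euk":65,"q":{"bnz":41,"ra":55,"w":54},"rqi":{"gyj":35,"ij":74,"vz":28,"yb":62}}
After op 13 (add /pr 87): {"c":[47,51,48,6],"euk":65,"pr":87,"q":{"bnz":41,"ra":55,"w":54},"rqi":{"gyj":35,"ij":74,"vz":28,"yb":62}}
After op 14 (remove /q/w): {"c":[47,51,48,6],"euk":65,"pr":87,"q":{"bnz":41,"ra":55},"rqi":{"gyj":35,"ij":74,"vz":28,"yb":62}}
After op 15 (remove /q): {"c":[47,51,48,6],"euk":65,"pr":87,"rqi":{"gyj":35,"ij":74,"vz":28,"yb":62}}
After op 16 (remove /c/3): {"c":[47,51,48],"euk":65,"pr":87,"rqi":{"gyj":35,"ij":74,"vz":28,"yb":62}}
After op 17 (replace /rqi 98): {"c":[47,51,48],"euk":65,"pr":87,"rqi":98}
After op 18 (add /ens 26): {"c":[47,51,48],"ens":26,"euk":65,"pr":87,"rqi":98}
After op 19 (add /c/0 46): {"c":[46,47,51,48],"ens":26,"euk":65,"pr":87,"rqi":98}
After op 20 (replace /c/2 89): {"c":[46,47,89,48],"ens":26,"euk":65,"pr":87,"rqi":98}
After op 21 (add /c 84): {"c":84,"ens":26,"euk":65,"pr":87,"rqi":98}
Value at /rqi: 98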